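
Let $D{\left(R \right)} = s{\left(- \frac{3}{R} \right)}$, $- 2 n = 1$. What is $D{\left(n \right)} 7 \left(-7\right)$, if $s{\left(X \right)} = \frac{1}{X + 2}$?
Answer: $- \frac{49}{8} \approx -6.125$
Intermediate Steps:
$n = - \frac{1}{2}$ ($n = \left(- \frac{1}{2}\right) 1 = - \frac{1}{2} \approx -0.5$)
$s{\left(X \right)} = \frac{1}{2 + X}$
$D{\left(R \right)} = \frac{1}{2 - \frac{3}{R}}$
$D{\left(n \right)} 7 \left(-7\right) = - \frac{1}{2 \left(-3 + 2 \left(- \frac{1}{2}\right)\right)} 7 \left(-7\right) = - \frac{1}{2 \left(-3 - 1\right)} \left(-49\right) = - \frac{1}{2 \left(-4\right)} \left(-49\right) = \left(- \frac{1}{2}\right) \left(- \frac{1}{4}\right) \left(-49\right) = \frac{1}{8} \left(-49\right) = - \frac{49}{8}$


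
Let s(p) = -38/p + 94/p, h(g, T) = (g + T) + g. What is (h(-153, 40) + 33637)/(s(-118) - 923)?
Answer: -115817/3205 ≈ -36.136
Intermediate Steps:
h(g, T) = T + 2*g (h(g, T) = (T + g) + g = T + 2*g)
s(p) = 56/p
(h(-153, 40) + 33637)/(s(-118) - 923) = ((40 + 2*(-153)) + 33637)/(56/(-118) - 923) = ((40 - 306) + 33637)/(56*(-1/118) - 923) = (-266 + 33637)/(-28/59 - 923) = 33371/(-54485/59) = 33371*(-59/54485) = -115817/3205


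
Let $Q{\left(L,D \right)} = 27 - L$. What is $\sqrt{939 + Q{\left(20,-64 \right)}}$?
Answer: $\sqrt{946} \approx 30.757$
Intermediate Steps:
$\sqrt{939 + Q{\left(20,-64 \right)}} = \sqrt{939 + \left(27 - 20\right)} = \sqrt{939 + 7} = \sqrt{946}$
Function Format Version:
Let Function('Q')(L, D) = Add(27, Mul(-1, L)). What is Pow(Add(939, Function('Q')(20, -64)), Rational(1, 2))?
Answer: Pow(946, Rational(1, 2)) ≈ 30.757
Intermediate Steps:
Pow(Add(939, Function('Q')(20, -64)), Rational(1, 2)) = Pow(Add(939, Add(27, Mul(-1, 20))), Rational(1, 2)) = Pow(Add(939, Add(27, -20)), Rational(1, 2)) = Pow(Add(939, 7), Rational(1, 2)) = Pow(946, Rational(1, 2))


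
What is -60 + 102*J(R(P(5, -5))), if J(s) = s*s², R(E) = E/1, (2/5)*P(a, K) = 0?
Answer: -60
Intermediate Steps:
P(a, K) = 0 (P(a, K) = (5/2)*0 = 0)
R(E) = E (R(E) = E*1 = E)
J(s) = s³
-60 + 102*J(R(P(5, -5))) = -60 + 102*0³ = -60 + 102*0 = -60 + 0 = -60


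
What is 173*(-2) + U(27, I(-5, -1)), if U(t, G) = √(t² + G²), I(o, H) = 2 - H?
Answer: -346 + 3*√82 ≈ -318.83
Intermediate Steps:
U(t, G) = √(G² + t²)
173*(-2) + U(27, I(-5, -1)) = 173*(-2) + √((2 - 1*(-1))² + 27²) = -346 + √((2 + 1)² + 729) = -346 + √(3² + 729) = -346 + √(9 + 729) = -346 + √738 = -346 + 3*√82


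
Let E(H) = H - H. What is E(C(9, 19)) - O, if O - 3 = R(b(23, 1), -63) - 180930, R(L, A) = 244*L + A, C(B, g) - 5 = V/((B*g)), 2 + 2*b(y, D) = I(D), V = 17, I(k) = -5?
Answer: 181844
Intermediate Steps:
b(y, D) = -7/2 (b(y, D) = -1 + (½)*(-5) = -1 - 5/2 = -7/2)
C(B, g) = 5 + 17/(B*g) (C(B, g) = 5 + 17/((B*g)) = 5 + 17*(1/(B*g)) = 5 + 17/(B*g))
R(L, A) = A + 244*L
E(H) = 0
O = -181844 (O = 3 + ((-63 + 244*(-7/2)) - 180930) = 3 + ((-63 - 854) - 180930) = 3 + (-917 - 180930) = 3 - 181847 = -181844)
E(C(9, 19)) - O = 0 - 1*(-181844) = 0 + 181844 = 181844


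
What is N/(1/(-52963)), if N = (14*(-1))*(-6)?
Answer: -4448892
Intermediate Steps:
N = 84 (N = -14*(-6) = 84)
N/(1/(-52963)) = 84/(1/(-52963)) = 84/(-1/52963) = 84*(-52963) = -4448892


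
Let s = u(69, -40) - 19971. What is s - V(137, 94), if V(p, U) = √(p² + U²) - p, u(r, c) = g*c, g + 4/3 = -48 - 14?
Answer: -51902/3 - √27605 ≈ -17467.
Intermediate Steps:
g = -190/3 (g = -4/3 + (-48 - 14) = -4/3 - 62 = -190/3 ≈ -63.333)
u(r, c) = -190*c/3
V(p, U) = √(U² + p²) - p
s = -52313/3 (s = -190/3*(-40) - 19971 = 7600/3 - 19971 = -52313/3 ≈ -17438.)
s - V(137, 94) = -52313/3 - (√(94² + 137²) - 1*137) = -52313/3 - (√(8836 + 18769) - 137) = -52313/3 - (√27605 - 137) = -52313/3 - (-137 + √27605) = -52313/3 + (137 - √27605) = -51902/3 - √27605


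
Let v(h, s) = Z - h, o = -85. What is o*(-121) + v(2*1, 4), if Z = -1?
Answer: 10282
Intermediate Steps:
v(h, s) = -1 - h
o*(-121) + v(2*1, 4) = -85*(-121) + (-1 - 2) = 10285 + (-1 - 1*2) = 10285 + (-1 - 2) = 10285 - 3 = 10282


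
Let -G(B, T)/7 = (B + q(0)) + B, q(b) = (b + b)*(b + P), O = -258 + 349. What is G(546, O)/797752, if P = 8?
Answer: -1911/199438 ≈ -0.0095819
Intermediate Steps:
O = 91
q(b) = 2*b*(8 + b) (q(b) = (b + b)*(b + 8) = (2*b)*(8 + b) = 2*b*(8 + b))
G(B, T) = -14*B (G(B, T) = -7*((B + 2*0*(8 + 0)) + B) = -7*((B + 2*0*8) + B) = -7*((B + 0) + B) = -7*(B + B) = -14*B)
G(546, O)/797752 = -14*546/797752 = -7644*1/797752 = -1911/199438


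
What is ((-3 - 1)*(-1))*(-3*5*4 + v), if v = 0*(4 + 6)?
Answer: -240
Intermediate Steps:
v = 0 (v = 0*10 = 0)
((-3 - 1)*(-1))*(-3*5*4 + v) = ((-3 - 1)*(-1))*(-3*5*4 + 0) = (-4*(-1))*(-15*4 + 0) = 4*(-60 + 0) = 4*(-60) = -240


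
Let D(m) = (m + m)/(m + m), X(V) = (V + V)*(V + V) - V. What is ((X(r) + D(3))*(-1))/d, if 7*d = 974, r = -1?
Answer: -21/487 ≈ -0.043121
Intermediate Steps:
X(V) = -V + 4*V**2 (X(V) = (2*V)*(2*V) - V = 4*V**2 - V = -V + 4*V**2)
d = 974/7 (d = (1/7)*974 = 974/7 ≈ 139.14)
D(m) = 1 (D(m) = (2*m)/((2*m)) = (2*m)*(1/(2*m)) = 1)
((X(r) + D(3))*(-1))/d = ((-(-1 + 4*(-1)) + 1)*(-1))/(974/7) = ((-(-1 - 4) + 1)*(-1))*(7/974) = ((-1*(-5) + 1)*(-1))*(7/974) = ((5 + 1)*(-1))*(7/974) = (6*(-1))*(7/974) = -6*7/974 = -21/487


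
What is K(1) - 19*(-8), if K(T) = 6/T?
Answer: 158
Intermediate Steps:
K(1) - 19*(-8) = 6/1 - 19*(-8) = 6*1 + 152 = 6 + 152 = 158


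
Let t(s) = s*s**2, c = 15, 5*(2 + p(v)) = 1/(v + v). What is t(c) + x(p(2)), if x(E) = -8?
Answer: 3367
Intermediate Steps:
p(v) = -2 + 1/(10*v) (p(v) = -2 + 1/(5*(v + v)) = -2 + 1/(5*((2*v))) = -2 + (1/(2*v))/5 = -2 + 1/(10*v))
t(s) = s**3
t(c) + x(p(2)) = 15**3 - 8 = 3375 - 8 = 3367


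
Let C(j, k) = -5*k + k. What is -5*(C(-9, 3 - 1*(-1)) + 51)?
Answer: -175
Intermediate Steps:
C(j, k) = -4*k
-5*(C(-9, 3 - 1*(-1)) + 51) = -5*(-4*(3 - 1*(-1)) + 51) = -5*(-4*(3 + 1) + 51) = -5*(-4*4 + 51) = -5*(-16 + 51) = -5*35 = -175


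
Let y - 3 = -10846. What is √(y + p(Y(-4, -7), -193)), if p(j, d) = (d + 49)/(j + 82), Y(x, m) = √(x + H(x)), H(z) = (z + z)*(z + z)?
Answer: √(-444635 - 10843*√15)/√(41 + √15) ≈ 104.14*I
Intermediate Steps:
H(z) = 4*z² (H(z) = (2*z)*(2*z) = 4*z²)
Y(x, m) = √(x + 4*x²)
y = -10843 (y = 3 - 10846 = -10843)
p(j, d) = (49 + d)/(82 + j)
√(y + p(Y(-4, -7), -193)) = √(-10843 + (49 - 193)/(82 + √(-4*(1 + 4*(-4))))) = √(-10843 - 144/(82 + √(-4*(1 - 16)))) = √(-10843 - 144/(82 + √(-4*(-15)))) = √(-10843 - 144/(82 + √60)) = √(-10843 - 144/(82 + 2*√15))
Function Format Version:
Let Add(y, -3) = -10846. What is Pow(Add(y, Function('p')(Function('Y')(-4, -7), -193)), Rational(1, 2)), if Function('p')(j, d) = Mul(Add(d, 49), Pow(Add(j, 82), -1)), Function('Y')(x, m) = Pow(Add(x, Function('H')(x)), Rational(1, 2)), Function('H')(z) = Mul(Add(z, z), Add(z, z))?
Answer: Mul(Pow(Add(-444635, Mul(-10843, Pow(15, Rational(1, 2)))), Rational(1, 2)), Pow(Add(41, Pow(15, Rational(1, 2))), Rational(-1, 2))) ≈ Mul(104.14, I)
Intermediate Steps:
Function('H')(z) = Mul(4, Pow(z, 2)) (Function('H')(z) = Mul(Mul(2, z), Mul(2, z)) = Mul(4, Pow(z, 2)))
Function('Y')(x, m) = Pow(Add(x, Mul(4, Pow(x, 2))), Rational(1, 2))
y = -10843 (y = Add(3, -10846) = -10843)
Function('p')(j, d) = Mul(Pow(Add(82, j), -1), Add(49, d)) (Function('p')(j, d) = Mul(Add(49, d), Pow(Add(82, j), -1)) = Mul(Pow(Add(82, j), -1), Add(49, d)))
Pow(Add(y, Function('p')(Function('Y')(-4, -7), -193)), Rational(1, 2)) = Pow(Add(-10843, Mul(Pow(Add(82, Pow(Mul(-4, Add(1, Mul(4, -4))), Rational(1, 2))), -1), Add(49, -193))), Rational(1, 2)) = Pow(Add(-10843, Mul(Pow(Add(82, Pow(Mul(-4, Add(1, -16)), Rational(1, 2))), -1), -144)), Rational(1, 2)) = Pow(Add(-10843, Mul(Pow(Add(82, Pow(Mul(-4, -15), Rational(1, 2))), -1), -144)), Rational(1, 2)) = Pow(Add(-10843, Mul(Pow(Add(82, Pow(60, Rational(1, 2))), -1), -144)), Rational(1, 2)) = Pow(Add(-10843, Mul(Pow(Add(82, Mul(2, Pow(15, Rational(1, 2)))), -1), -144)), Rational(1, 2)) = Pow(Add(-10843, Mul(-144, Pow(Add(82, Mul(2, Pow(15, Rational(1, 2)))), -1))), Rational(1, 2))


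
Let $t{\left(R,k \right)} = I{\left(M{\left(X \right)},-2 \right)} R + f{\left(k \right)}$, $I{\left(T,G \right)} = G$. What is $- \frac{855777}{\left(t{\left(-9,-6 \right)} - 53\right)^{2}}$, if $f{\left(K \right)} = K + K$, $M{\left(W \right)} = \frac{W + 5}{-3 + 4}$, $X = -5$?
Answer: $- \frac{855777}{2209} \approx -387.4$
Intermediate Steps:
$M{\left(W \right)} = 5 + W$ ($M{\left(W \right)} = \frac{5 + W}{1} = \left(5 + W\right) 1 = 5 + W$)
$f{\left(K \right)} = 2 K$
$t{\left(R,k \right)} = - 2 R + 2 k$
$- \frac{855777}{\left(t{\left(-9,-6 \right)} - 53\right)^{2}} = - \frac{855777}{\left(\left(\left(-2\right) \left(-9\right) + 2 \left(-6\right)\right) - 53\right)^{2}} = - \frac{855777}{\left(\left(18 - 12\right) - 53\right)^{2}} = - \frac{855777}{\left(6 - 53\right)^{2}} = - \frac{855777}{\left(-47\right)^{2}} = - \frac{855777}{2209}$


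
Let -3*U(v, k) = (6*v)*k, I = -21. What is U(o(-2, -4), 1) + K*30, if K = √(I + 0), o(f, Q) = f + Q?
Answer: 12 + 30*I*√21 ≈ 12.0 + 137.48*I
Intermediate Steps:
o(f, Q) = Q + f
U(v, k) = -2*k*v (U(v, k) = -6*v*k/3 = -2*k*v)
K = I*√21 (K = √(-21 + 0) = √(-21) = I*√21 ≈ 4.5826*I)
U(o(-2, -4), 1) + K*30 = -2*1*(-4 - 2) + (I*√21)*30 = -2*1*(-6) + 30*I*√21 = 12 + 30*I*√21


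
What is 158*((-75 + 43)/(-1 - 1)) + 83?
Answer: 2611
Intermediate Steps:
158*((-75 + 43)/(-1 - 1)) + 83 = 158*(-32/(-2)) + 83 = 158*(-32*(-½)) + 83 = 158*16 + 83 = 2528 + 83 = 2611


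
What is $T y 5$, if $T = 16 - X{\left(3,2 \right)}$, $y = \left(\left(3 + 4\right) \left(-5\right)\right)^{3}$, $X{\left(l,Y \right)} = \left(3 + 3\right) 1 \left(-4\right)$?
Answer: $-8575000$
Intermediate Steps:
$X{\left(l,Y \right)} = -24$ ($X{\left(l,Y \right)} = 6 \cdot 1 \left(-4\right) = 6 \left(-4\right) = -24$)
$y = -42875$ ($y = \left(7 \left(-5\right)\right)^{3} = \left(-35\right)^{3} = -42875$)
$T = 40$ ($T = 16 - -24 = 16 + 24 = 40$)
$T y 5 = 40 \left(\left(-42875\right) 5\right) = 40 \left(-214375\right) = -8575000$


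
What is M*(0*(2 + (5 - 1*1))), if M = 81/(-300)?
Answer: 0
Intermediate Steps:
M = -27/100 (M = 81*(-1/300) = -27/100 ≈ -0.27000)
M*(0*(2 + (5 - 1*1))) = -0*(2 + (5 - 1*1)) = -0*(2 + (5 - 1)) = -0*(2 + 4) = -0*6 = -27/100*0 = 0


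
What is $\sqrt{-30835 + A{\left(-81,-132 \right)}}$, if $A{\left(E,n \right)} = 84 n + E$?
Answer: $2 i \sqrt{10501} \approx 204.95 i$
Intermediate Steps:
$A{\left(E,n \right)} = E + 84 n$
$\sqrt{-30835 + A{\left(-81,-132 \right)}} = \sqrt{-30835 + \left(-81 + 84 \left(-132\right)\right)} = \sqrt{-30835 - 11169} = \sqrt{-42004} = 2 i \sqrt{10501}$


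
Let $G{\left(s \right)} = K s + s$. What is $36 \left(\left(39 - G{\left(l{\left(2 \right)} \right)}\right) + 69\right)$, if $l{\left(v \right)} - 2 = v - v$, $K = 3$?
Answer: $3600$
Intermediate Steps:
$l{\left(v \right)} = 2$ ($l{\left(v \right)} = 2 + \left(v - v\right) = 2 + 0 = 2$)
$G{\left(s \right)} = 4 s$ ($G{\left(s \right)} = 3 s + s = 4 s$)
$36 \left(\left(39 - G{\left(l{\left(2 \right)} \right)}\right) + 69\right) = 36 \left(\left(39 - 4 \cdot 2\right) + 69\right) = 36 \left(\left(39 - 8\right) + 69\right) = 36 \left(31 + 69\right) = 36 \cdot 100 = 3600$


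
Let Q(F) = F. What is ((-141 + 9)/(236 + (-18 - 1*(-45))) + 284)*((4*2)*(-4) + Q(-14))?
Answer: -3429760/263 ≈ -13041.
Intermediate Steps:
((-141 + 9)/(236 + (-18 - 1*(-45))) + 284)*((4*2)*(-4) + Q(-14)) = ((-141 + 9)/(236 + (-18 - 1*(-45))) + 284)*((4*2)*(-4) - 14) = (-132/(236 + (-18 + 45)) + 284)*(8*(-4) - 14) = (-132/(236 + 27) + 284)*(-32 - 14) = (-132/263 + 284)*(-46) = (74560/263)*(-46) = -3429760/263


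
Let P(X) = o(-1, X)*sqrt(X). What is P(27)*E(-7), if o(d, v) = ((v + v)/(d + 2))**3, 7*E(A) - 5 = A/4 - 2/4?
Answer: 1299078*sqrt(3)/7 ≈ 3.2144e+5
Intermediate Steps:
E(A) = 9/14 + A/28 (E(A) = 5/7 + (A/4 - 2/4)/7 = 5/7 + (A*(1/4) - 2*1/4)/7 = 5/7 + (A/4 - 1/2)/7 = 5/7 + (-1/2 + A/4)/7 = 5/7 + (-1/14 + A/28) = 9/14 + A/28)
o(d, v) = 8*v**3/(2 + d)**3 (o(d, v) = ((2*v)/(2 + d))**3 = (2*v/(2 + d))**3 = 8*v**3/(2 + d)**3)
P(X) = 8*X**(7/2) (P(X) = (8*X**3/(2 - 1)**3)*sqrt(X) = (8*X**3/1**3)*sqrt(X) = (8*X**3*1)*sqrt(X) = (8*X**3)*sqrt(X) = 8*X**(7/2))
P(27)*E(-7) = (8*27**(7/2))*(9/14 + (1/28)*(-7)) = (8*(59049*sqrt(3)))*(9/14 - 1/4) = (472392*sqrt(3))*(11/28) = 1299078*sqrt(3)/7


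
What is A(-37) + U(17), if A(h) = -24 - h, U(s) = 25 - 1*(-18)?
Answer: 56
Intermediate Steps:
U(s) = 43 (U(s) = 25 + 18 = 43)
A(-37) + U(17) = (-24 - 1*(-37)) + 43 = (-24 + 37) + 43 = 13 + 43 = 56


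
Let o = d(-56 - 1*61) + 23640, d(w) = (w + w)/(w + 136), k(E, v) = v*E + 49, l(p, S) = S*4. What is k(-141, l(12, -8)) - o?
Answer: -362267/19 ≈ -19067.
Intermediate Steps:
l(p, S) = 4*S
k(E, v) = 49 + E*v (k(E, v) = E*v + 49 = 49 + E*v)
d(w) = 2*w/(136 + w) (d(w) = (2*w)/(136 + w) = 2*w/(136 + w))
o = 448926/19 (o = 2*(-56 - 1*61)/(136 + (-56 - 1*61)) + 23640 = 2*(-56 - 61)/(136 + (-56 - 61)) + 23640 = 2*(-117)/(136 - 117) + 23640 = 2*(-117)/19 + 23640 = 2*(-117)*(1/19) + 23640 = -234/19 + 23640 = 448926/19 ≈ 23628.)
k(-141, l(12, -8)) - o = (49 - 564*(-8)) - 1*448926/19 = (49 - 141*(-32)) - 448926/19 = (49 + 4512) - 448926/19 = 4561 - 448926/19 = -362267/19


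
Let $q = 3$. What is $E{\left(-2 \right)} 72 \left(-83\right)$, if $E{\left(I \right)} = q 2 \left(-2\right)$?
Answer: $71712$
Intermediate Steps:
$E{\left(I \right)} = -12$ ($E{\left(I \right)} = 3 \cdot 2 \left(-2\right) = 6 \left(-2\right) = -12$)
$E{\left(-2 \right)} 72 \left(-83\right) = \left(-12\right) 72 \left(-83\right) = \left(-864\right) \left(-83\right) = 71712$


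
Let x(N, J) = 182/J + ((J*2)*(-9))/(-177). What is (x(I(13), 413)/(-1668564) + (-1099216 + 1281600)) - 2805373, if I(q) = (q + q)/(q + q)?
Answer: -64555219013117/24611319 ≈ -2.6230e+6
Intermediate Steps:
I(q) = 1 (I(q) = (2*q)/((2*q)) = (2*q)*(1/(2*q)) = 1)
x(N, J) = 182/J + 6*J/59 (x(N, J) = 182/J + ((2*J)*(-9))*(-1/177) = 182/J - 18*J*(-1/177) = 182/J + 6*J/59)
(x(I(13), 413)/(-1668564) + (-1099216 + 1281600)) - 2805373 = ((182/413 + (6/59)*413)/(-1668564) + (-1099216 + 1281600)) - 2805373 = ((182*(1/413) + 42)*(-1/1668564) + 182384) - 2805373 = ((26/59 + 42)*(-1/1668564) + 182384) - 2805373 = ((2504/59)*(-1/1668564) + 182384) - 2805373 = (-626/24611319 + 182384) - 2805373 = 4488710803870/24611319 - 2805373 = -64555219013117/24611319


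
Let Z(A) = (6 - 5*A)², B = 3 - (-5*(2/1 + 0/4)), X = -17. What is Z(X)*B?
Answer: 107653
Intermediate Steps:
B = 13 (B = 3 - (-5*(2*1 + 0*(¼))) = 3 - (-5*(2 + 0)) = 3 - (-5*2) = 3 - (-10) = 3 - 1*(-10) = 3 + 10 = 13)
Z(X)*B = (-6 + 5*(-17))²*13 = (-6 - 85)²*13 = (-91)²*13 = 8281*13 = 107653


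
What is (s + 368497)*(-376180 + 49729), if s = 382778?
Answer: -245254475025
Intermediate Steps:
(s + 368497)*(-376180 + 49729) = (382778 + 368497)*(-376180 + 49729) = 751275*(-326451) = -245254475025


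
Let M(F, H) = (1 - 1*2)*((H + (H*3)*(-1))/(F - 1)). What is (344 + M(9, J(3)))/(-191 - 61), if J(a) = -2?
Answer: -229/168 ≈ -1.3631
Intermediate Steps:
M(F, H) = 2*H/(-1 + F) (M(F, H) = (1 - 2)*((H + (3*H)*(-1))/(-1 + F)) = -(H - 3*H)/(-1 + F) = -(-2*H)/(-1 + F) = -(-2)*H/(-1 + F) = 2*H/(-1 + F))
(344 + M(9, J(3)))/(-191 - 61) = (344 + 2*(-2)/(-1 + 9))/(-191 - 61) = (344 + 2*(-2)/8)/(-252) = (344 + 2*(-2)*(⅛))*(-1/252) = (344 - ½)*(-1/252) = (687/2)*(-1/252) = -229/168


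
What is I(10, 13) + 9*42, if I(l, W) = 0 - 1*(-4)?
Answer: 382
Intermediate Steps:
I(l, W) = 4 (I(l, W) = 0 + 4 = 4)
I(10, 13) + 9*42 = 4 + 9*42 = 4 + 378 = 382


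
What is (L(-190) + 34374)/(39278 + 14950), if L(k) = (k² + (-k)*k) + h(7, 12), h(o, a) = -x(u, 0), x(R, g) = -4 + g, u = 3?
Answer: 17189/27114 ≈ 0.63395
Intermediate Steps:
h(o, a) = 4 (h(o, a) = -(-4 + 0) = -1*(-4) = 4)
L(k) = 4 (L(k) = (k² + (-k)*k) + 4 = (k² - k²) + 4 = 0 + 4 = 4)
(L(-190) + 34374)/(39278 + 14950) = (4 + 34374)/(39278 + 14950) = 34378/54228 = 34378*(1/54228) = 17189/27114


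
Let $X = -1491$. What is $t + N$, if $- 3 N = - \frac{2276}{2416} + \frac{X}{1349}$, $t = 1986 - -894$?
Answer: $\frac{99176135}{34428} \approx 2880.7$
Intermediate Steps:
$t = 2880$ ($t = 1986 + 894 = 2880$)
$N = \frac{23495}{34428}$ ($N = - \frac{- \frac{2276}{2416} - \frac{1491}{1349}}{3} = - \frac{\left(-2276\right) \frac{1}{2416} - \frac{21}{19}}{3} = - \frac{- \frac{569}{604} - \frac{21}{19}}{3} = \left(- \frac{1}{3}\right) \left(- \frac{23495}{11476}\right) = \frac{23495}{34428} \approx 0.68244$)
$t + N = 2880 + \frac{23495}{34428} = \frac{99176135}{34428}$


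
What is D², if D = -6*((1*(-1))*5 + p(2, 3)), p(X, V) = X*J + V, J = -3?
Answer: 2304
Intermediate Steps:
p(X, V) = V - 3*X (p(X, V) = X*(-3) + V = -3*X + V = V - 3*X)
D = 48 (D = -6*((1*(-1))*5 + (3 - 3*2)) = -6*(-1*5 + (3 - 6)) = -6*(-5 - 3) = -6*(-8) = 48)
D² = 48² = 2304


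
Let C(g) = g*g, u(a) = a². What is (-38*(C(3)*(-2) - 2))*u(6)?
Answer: 27360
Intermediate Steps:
C(g) = g²
(-38*(C(3)*(-2) - 2))*u(6) = -38*(3²*(-2) - 2)*6² = -38*(9*(-2) - 2)*36 = -38*(-18 - 2)*36 = -38*(-20)*36 = 760*36 = 27360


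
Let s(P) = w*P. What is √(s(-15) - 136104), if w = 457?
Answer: I*√142959 ≈ 378.1*I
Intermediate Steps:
s(P) = 457*P
√(s(-15) - 136104) = √(457*(-15) - 136104) = √(-6855 - 136104) = √(-142959) = I*√142959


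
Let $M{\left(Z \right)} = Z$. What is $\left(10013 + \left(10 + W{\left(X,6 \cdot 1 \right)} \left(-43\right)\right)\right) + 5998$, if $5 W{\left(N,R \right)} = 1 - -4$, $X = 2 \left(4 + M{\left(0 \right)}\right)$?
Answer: $15978$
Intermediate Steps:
$X = 8$ ($X = 2 \left(4 + 0\right) = 2 \cdot 4 = 8$)
$W{\left(N,R \right)} = 1$ ($W{\left(N,R \right)} = \frac{1 - -4}{5} = \frac{1 + 4}{5} = \frac{1}{5} \cdot 5 = 1$)
$\left(10013 + \left(10 + W{\left(X,6 \cdot 1 \right)} \left(-43\right)\right)\right) + 5998 = \left(10013 + \left(10 + 1 \left(-43\right)\right)\right) + 5998 = \left(10013 + \left(10 - 43\right)\right) + 5998 = \left(10013 - 33\right) + 5998 = 9980 + 5998 = 15978$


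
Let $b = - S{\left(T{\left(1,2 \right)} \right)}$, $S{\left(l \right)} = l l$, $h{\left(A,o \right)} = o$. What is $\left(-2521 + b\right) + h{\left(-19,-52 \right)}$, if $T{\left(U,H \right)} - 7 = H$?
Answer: $-2654$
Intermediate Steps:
$T{\left(U,H \right)} = 7 + H$
$S{\left(l \right)} = l^{2}$
$b = -81$ ($b = - \left(7 + 2\right)^{2} = - 9^{2} = \left(-1\right) 81 = -81$)
$\left(-2521 + b\right) + h{\left(-19,-52 \right)} = \left(-2521 - 81\right) - 52 = -2602 - 52 = -2654$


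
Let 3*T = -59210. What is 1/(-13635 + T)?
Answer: -3/100115 ≈ -2.9966e-5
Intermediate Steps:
T = -59210/3 (T = (⅓)*(-59210) = -59210/3 ≈ -19737.)
1/(-13635 + T) = 1/(-13635 - 59210/3) = 1/(-100115/3) = -3/100115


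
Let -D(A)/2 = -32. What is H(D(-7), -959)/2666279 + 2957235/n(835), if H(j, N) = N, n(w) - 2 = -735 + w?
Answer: 22086312271/761794 ≈ 28993.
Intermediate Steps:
n(w) = -733 + w (n(w) = 2 + (-735 + w) = -733 + w)
D(A) = 64 (D(A) = -2*(-32) = 64)
H(D(-7), -959)/2666279 + 2957235/n(835) = -959/2666279 + 2957235/(-733 + 835) = -959*1/2666279 + 2957235/102 = -137/380897 + 2957235*(1/102) = -137/380897 + 57985/2 = 22086312271/761794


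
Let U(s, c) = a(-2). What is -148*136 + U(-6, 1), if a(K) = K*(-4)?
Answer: -20120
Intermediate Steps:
a(K) = -4*K
U(s, c) = 8 (U(s, c) = -4*(-2) = 8)
-148*136 + U(-6, 1) = -148*136 + 8 = -20128 + 8 = -20120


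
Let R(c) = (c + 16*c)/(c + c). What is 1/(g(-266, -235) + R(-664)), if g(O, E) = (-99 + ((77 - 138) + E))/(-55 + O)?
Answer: 642/6247 ≈ 0.10277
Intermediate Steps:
g(O, E) = (-160 + E)/(-55 + O) (g(O, E) = (-99 + (-61 + E))/(-55 + O) = (-160 + E)/(-55 + O))
R(c) = 17/2 (R(c) = (17*c)/((2*c)) = (17*c)*(1/(2*c)) = 17/2)
1/(g(-266, -235) + R(-664)) = 1/((-160 - 235)/(-55 - 266) + 17/2) = 1/(-395/(-321) + 17/2) = 1/(-1/321*(-395) + 17/2) = 1/(395/321 + 17/2) = 1/(6247/642) = 642/6247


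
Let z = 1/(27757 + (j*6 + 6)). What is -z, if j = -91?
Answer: -1/27217 ≈ -3.6742e-5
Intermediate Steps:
z = 1/27217 (z = 1/(27757 + (-91*6 + 6)) = 1/(27757 + (-546 + 6)) = 1/(27757 - 540) = 1/27217 ≈ 3.6742e-5)
-z = -1*1/27217 = -1/27217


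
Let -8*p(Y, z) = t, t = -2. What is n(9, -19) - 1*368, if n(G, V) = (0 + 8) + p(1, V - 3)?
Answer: -1439/4 ≈ -359.75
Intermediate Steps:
p(Y, z) = ¼ (p(Y, z) = -⅛*(-2) = ¼)
n(G, V) = 33/4 (n(G, V) = (0 + 8) + ¼ = 8 + ¼ = 33/4)
n(9, -19) - 1*368 = 33/4 - 1*368 = 33/4 - 368 = -1439/4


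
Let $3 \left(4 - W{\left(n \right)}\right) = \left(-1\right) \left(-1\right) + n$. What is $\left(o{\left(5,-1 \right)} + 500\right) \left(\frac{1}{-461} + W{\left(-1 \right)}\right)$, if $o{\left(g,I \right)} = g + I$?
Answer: $\frac{928872}{461} \approx 2014.9$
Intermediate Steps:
$o{\left(g,I \right)} = I + g$
$W{\left(n \right)} = \frac{11}{3} - \frac{n}{3}$ ($W{\left(n \right)} = 4 - \frac{\left(-1\right) \left(-1\right) + n}{3} = 4 - \frac{1 + n}{3} = 4 - \left(\frac{1}{3} + \frac{n}{3}\right) = \frac{11}{3} - \frac{n}{3}$)
$\left(o{\left(5,-1 \right)} + 500\right) \left(\frac{1}{-461} + W{\left(-1 \right)}\right) = \left(\left(-1 + 5\right) + 500\right) \left(\frac{1}{-461} + \left(\frac{11}{3} - - \frac{1}{3}\right)\right) = \left(4 + 500\right) \left(- \frac{1}{461} + \left(\frac{11}{3} + \frac{1}{3}\right)\right) = 504 \left(- \frac{1}{461} + 4\right) = 504 \cdot \frac{1843}{461} = \frac{928872}{461}$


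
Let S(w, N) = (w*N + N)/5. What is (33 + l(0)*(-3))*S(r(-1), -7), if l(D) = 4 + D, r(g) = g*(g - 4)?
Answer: -882/5 ≈ -176.40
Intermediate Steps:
r(g) = g*(-4 + g)
S(w, N) = N/5 + N*w/5 (S(w, N) = (N*w + N)*(1/5) = (N + N*w)*(1/5) = N/5 + N*w/5)
(33 + l(0)*(-3))*S(r(-1), -7) = (33 + (4 + 0)*(-3))*((1/5)*(-7)*(1 - (-4 - 1))) = (33 + 4*(-3))*((1/5)*(-7)*(1 - 1*(-5))) = (33 - 12)*((1/5)*(-7)*(1 + 5)) = 21*((1/5)*(-7)*6) = 21*(-42/5) = -882/5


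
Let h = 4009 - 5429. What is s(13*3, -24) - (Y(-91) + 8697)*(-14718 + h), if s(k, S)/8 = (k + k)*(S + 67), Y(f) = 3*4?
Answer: 140572674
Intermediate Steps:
Y(f) = 12
h = -1420
s(k, S) = 16*k*(67 + S) (s(k, S) = 8*((k + k)*(S + 67)) = 8*((2*k)*(67 + S)) = 8*(2*k*(67 + S)) = 16*k*(67 + S))
s(13*3, -24) - (Y(-91) + 8697)*(-14718 + h) = 16*(13*3)*(67 - 24) - (12 + 8697)*(-14718 - 1420) = 16*39*43 - 8709*(-16138) = 26832 - 1*(-140545842) = 26832 + 140545842 = 140572674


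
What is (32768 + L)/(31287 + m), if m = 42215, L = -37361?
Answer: -4593/73502 ≈ -0.062488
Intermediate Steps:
(32768 + L)/(31287 + m) = (32768 - 37361)/(31287 + 42215) = -4593/73502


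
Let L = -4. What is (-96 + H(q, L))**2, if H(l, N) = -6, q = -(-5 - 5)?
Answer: 10404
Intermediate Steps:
q = 10 (q = -1*(-10) = 10)
(-96 + H(q, L))**2 = (-96 - 6)**2 = (-102)**2 = 10404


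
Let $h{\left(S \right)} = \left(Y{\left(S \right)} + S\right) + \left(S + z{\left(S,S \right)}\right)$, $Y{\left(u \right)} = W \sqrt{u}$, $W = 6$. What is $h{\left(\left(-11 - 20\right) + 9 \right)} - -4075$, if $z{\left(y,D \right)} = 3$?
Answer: $4034 + 6 i \sqrt{22} \approx 4034.0 + 28.142 i$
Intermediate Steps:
$Y{\left(u \right)} = 6 \sqrt{u}$
$h{\left(S \right)} = 3 + 2 S + 6 \sqrt{S}$ ($h{\left(S \right)} = \left(6 \sqrt{S} + S\right) + \left(S + 3\right) = \left(S + 6 \sqrt{S}\right) + \left(3 + S\right) = 3 + 2 S + 6 \sqrt{S}$)
$h{\left(\left(-11 - 20\right) + 9 \right)} - -4075 = \left(3 + 2 \left(\left(-11 - 20\right) + 9\right) + 6 \sqrt{\left(-11 - 20\right) + 9}\right) - -4075 = \left(3 + 2 \left(-31 + 9\right) + 6 \sqrt{-31 + 9}\right) + 4075 = \left(3 + 2 \left(-22\right) + 6 \sqrt{-22}\right) + 4075 = \left(3 - 44 + 6 i \sqrt{22}\right) + 4075 = \left(-41 + 6 i \sqrt{22}\right) + 4075 = 4034 + 6 i \sqrt{22}$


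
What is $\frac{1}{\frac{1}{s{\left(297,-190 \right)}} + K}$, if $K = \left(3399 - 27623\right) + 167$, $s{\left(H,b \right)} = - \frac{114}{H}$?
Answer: $- \frac{38}{914265} \approx -4.1563 \cdot 10^{-5}$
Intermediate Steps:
$K = -24057$ ($K = -24224 + 167 = -24057$)
$\frac{1}{\frac{1}{s{\left(297,-190 \right)}} + K} = \frac{1}{\frac{1}{\left(-114\right) \frac{1}{297}} - 24057} = \frac{1}{\frac{1}{- \frac{38}{99}} - 24057} = \frac{1}{- \frac{99}{38} - 24057} = \frac{1}{- \frac{914265}{38}} = - \frac{38}{914265}$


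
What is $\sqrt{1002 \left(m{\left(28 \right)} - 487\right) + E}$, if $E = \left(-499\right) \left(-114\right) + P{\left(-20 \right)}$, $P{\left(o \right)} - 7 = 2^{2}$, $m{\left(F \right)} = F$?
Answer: $i \sqrt{403021} \approx 634.84 i$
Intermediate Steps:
$P{\left(o \right)} = 11$ ($P{\left(o \right)} = 7 + 2^{2} = 7 + 4 = 11$)
$E = 56897$ ($E = \left(-499\right) \left(-114\right) + 11 = 56886 + 11 = 56897$)
$\sqrt{1002 \left(m{\left(28 \right)} - 487\right) + E} = \sqrt{1002 \left(28 - 487\right) + 56897} = \sqrt{1002 \left(-459\right) + 56897} = \sqrt{-459918 + 56897} = \sqrt{-403021} = i \sqrt{403021}$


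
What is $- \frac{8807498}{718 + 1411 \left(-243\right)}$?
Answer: $\frac{8807498}{342155} \approx 25.741$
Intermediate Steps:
$- \frac{8807498}{718 + 1411 \left(-243\right)} = - \frac{8807498}{718 - 342873} = - \frac{8807498}{-342155} = \left(-8807498\right) \left(- \frac{1}{342155}\right) = \frac{8807498}{342155}$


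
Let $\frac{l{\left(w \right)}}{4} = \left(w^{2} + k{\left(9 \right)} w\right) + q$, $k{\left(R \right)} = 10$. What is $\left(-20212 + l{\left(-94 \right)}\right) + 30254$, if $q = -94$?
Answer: $41250$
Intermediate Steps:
$l{\left(w \right)} = -376 + 4 w^{2} + 40 w$ ($l{\left(w \right)} = 4 \left(\left(w^{2} + 10 w\right) - 94\right) = 4 \left(-94 + w^{2} + 10 w\right) = -376 + 4 w^{2} + 40 w$)
$\left(-20212 + l{\left(-94 \right)}\right) + 30254 = \left(-20212 + \left(-376 + 4 \left(-94\right)^{2} + 40 \left(-94\right)\right)\right) + 30254 = \left(-20212 - -31208\right) + 30254 = \left(-20212 + 31208\right) + 30254 = 10996 + 30254 = 41250$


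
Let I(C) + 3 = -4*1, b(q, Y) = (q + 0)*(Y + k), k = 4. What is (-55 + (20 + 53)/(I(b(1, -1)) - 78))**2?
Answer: 22543504/7225 ≈ 3120.2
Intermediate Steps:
b(q, Y) = q*(4 + Y) (b(q, Y) = (q + 0)*(Y + 4) = q*(4 + Y))
I(C) = -7 (I(C) = -3 - 4*1 = -3 - 4 = -7)
(-55 + (20 + 53)/(I(b(1, -1)) - 78))**2 = (-55 + (20 + 53)/(-7 - 78))**2 = (-55 + 73/(-85))**2 = (-55 + 73*(-1/85))**2 = (-55 - 73/85)**2 = (-4748/85)**2 = 22543504/7225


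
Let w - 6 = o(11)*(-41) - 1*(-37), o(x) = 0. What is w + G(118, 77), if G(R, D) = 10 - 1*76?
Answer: -23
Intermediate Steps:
G(R, D) = -66 (G(R, D) = 10 - 76 = -66)
w = 43 (w = 6 + (0*(-41) - 1*(-37)) = 6 + (0 + 37) = 6 + 37 = 43)
w + G(118, 77) = 43 - 66 = -23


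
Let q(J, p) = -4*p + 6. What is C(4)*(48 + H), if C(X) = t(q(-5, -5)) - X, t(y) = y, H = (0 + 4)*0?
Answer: 1056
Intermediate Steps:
H = 0 (H = 4*0 = 0)
q(J, p) = 6 - 4*p
C(X) = 26 - X (C(X) = (6 - 4*(-5)) - X = (6 + 20) - X = 26 - X)
C(4)*(48 + H) = (26 - 1*4)*(48 + 0) = (26 - 4)*48 = 22*48 = 1056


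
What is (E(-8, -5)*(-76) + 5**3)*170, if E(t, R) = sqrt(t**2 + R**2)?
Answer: 21250 - 12920*sqrt(89) ≈ -1.0064e+5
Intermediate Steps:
E(t, R) = sqrt(R**2 + t**2)
(E(-8, -5)*(-76) + 5**3)*170 = (sqrt((-5)**2 + (-8)**2)*(-76) + 5**3)*170 = (sqrt(25 + 64)*(-76) + 125)*170 = (sqrt(89)*(-76) + 125)*170 = (-76*sqrt(89) + 125)*170 = (125 - 76*sqrt(89))*170 = 21250 - 12920*sqrt(89)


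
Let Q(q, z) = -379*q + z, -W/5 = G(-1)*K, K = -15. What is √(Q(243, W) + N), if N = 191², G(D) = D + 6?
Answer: I*√55241 ≈ 235.03*I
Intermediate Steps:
G(D) = 6 + D
W = 375 (W = -5*(6 - 1)*(-15) = -25*(-15) = -5*(-75) = 375)
Q(q, z) = z - 379*q
N = 36481
√(Q(243, W) + N) = √((375 - 379*243) + 36481) = √((375 - 92097) + 36481) = √(-91722 + 36481) = √(-55241) = I*√55241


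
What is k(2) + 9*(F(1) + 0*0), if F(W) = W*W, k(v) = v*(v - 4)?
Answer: 5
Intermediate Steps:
k(v) = v*(-4 + v)
F(W) = W²
k(2) + 9*(F(1) + 0*0) = 2*(-4 + 2) + 9*(1² + 0*0) = 2*(-2) + 9*(1 + 0) = -4 + 9*1 = -4 + 9 = 5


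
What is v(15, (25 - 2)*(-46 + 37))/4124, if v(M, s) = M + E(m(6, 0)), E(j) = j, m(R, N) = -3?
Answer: 3/1031 ≈ 0.0029098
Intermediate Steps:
v(M, s) = -3 + M (v(M, s) = M - 3 = -3 + M)
v(15, (25 - 2)*(-46 + 37))/4124 = (-3 + 15)/4124 = 12*(1/4124) = 3/1031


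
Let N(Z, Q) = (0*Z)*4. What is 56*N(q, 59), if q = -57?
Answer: 0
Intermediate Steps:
N(Z, Q) = 0 (N(Z, Q) = 0*4 = 0)
56*N(q, 59) = 56*0 = 0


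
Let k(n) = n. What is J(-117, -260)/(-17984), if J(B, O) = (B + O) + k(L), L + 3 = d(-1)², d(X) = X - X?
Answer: 95/4496 ≈ 0.021130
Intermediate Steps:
d(X) = 0
L = -3 (L = -3 + 0² = -3 + 0 = -3)
J(B, O) = -3 + B + O (J(B, O) = (B + O) - 3 = -3 + B + O)
J(-117, -260)/(-17984) = (-3 - 117 - 260)/(-17984) = -380*(-1/17984) = 95/4496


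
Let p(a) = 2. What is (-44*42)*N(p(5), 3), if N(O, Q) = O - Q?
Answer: 1848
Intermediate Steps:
(-44*42)*N(p(5), 3) = (-44*42)*(2 - 1*3) = -1848*(2 - 3) = -1848*(-1) = 1848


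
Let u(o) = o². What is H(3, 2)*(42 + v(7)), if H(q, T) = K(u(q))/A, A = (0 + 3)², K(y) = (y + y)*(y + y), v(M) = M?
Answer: 1764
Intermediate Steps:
K(y) = 4*y² (K(y) = (2*y)*(2*y) = 4*y²)
A = 9 (A = 3² = 9)
H(q, T) = 4*q⁴/9 (H(q, T) = (4*(q²)²)/9 = (4*q⁴)*(⅑) = 4*q⁴/9)
H(3, 2)*(42 + v(7)) = ((4/9)*3⁴)*(42 + 7) = ((4/9)*81)*49 = 36*49 = 1764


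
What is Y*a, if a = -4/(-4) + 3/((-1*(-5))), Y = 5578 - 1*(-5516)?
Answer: 88752/5 ≈ 17750.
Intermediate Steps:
Y = 11094 (Y = 5578 + 5516 = 11094)
a = 8/5 (a = -4*(-¼) + 3/5 = 1 + 3*(⅕) = 1 + ⅗ = 8/5 ≈ 1.6000)
Y*a = 11094*(8/5) = 88752/5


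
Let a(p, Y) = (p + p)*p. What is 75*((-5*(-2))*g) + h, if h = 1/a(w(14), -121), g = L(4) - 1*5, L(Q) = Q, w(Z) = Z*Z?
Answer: -57623999/76832 ≈ -750.00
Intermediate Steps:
w(Z) = Z**2
g = -1 (g = 4 - 1*5 = 4 - 5 = -1)
a(p, Y) = 2*p**2 (a(p, Y) = (2*p)*p = 2*p**2)
h = 1/76832 (h = 1/(2*(14**2)**2) = 1/(2*196**2) = 1/(2*38416) = 1/76832 ≈ 1.3015e-5)
75*((-5*(-2))*g) + h = 75*(-5*(-2)*(-1)) + 1/76832 = 75*(10*(-1)) + 1/76832 = 75*(-10) + 1/76832 = -750 + 1/76832 = -57623999/76832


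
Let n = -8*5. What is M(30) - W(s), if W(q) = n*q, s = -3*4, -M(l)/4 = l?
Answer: -600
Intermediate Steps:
M(l) = -4*l
n = -40
s = -12
W(q) = -40*q
M(30) - W(s) = -4*30 - (-40)*(-12) = -120 - 1*480 = -120 - 480 = -600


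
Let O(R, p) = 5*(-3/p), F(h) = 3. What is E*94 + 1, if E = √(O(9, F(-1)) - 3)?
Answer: 1 + 188*I*√2 ≈ 1.0 + 265.87*I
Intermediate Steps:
O(R, p) = -15/p
E = 2*I*√2 (E = √(-15/3 - 3) = √(-15*⅓ - 3) = √(-5 - 3) = √(-8) = 2*I*√2 ≈ 2.8284*I)
E*94 + 1 = (2*I*√2)*94 + 1 = 188*I*√2 + 1 = 1 + 188*I*√2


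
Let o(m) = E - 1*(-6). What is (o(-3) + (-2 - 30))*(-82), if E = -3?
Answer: 2378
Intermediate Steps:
o(m) = 3 (o(m) = -3 - 1*(-6) = -3 + 6 = 3)
(o(-3) + (-2 - 30))*(-82) = (3 + (-2 - 30))*(-82) = (3 - 32)*(-82) = -29*(-82) = 2378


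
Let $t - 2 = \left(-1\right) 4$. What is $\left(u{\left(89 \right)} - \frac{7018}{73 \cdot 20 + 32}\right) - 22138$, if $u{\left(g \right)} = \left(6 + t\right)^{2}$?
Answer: $- \frac{16506521}{746} \approx -22127.0$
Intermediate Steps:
$t = -2$ ($t = 2 - 4 = -2$)
$u{\left(g \right)} = 16$ ($u{\left(g \right)} = \left(6 - 2\right)^{2} = 4^{2} = 16$)
$\left(u{\left(89 \right)} - \frac{7018}{73 \cdot 20 + 32}\right) - 22138 = \left(16 - \frac{7018}{73 \cdot 20 + 32}\right) - 22138 = \left(16 - \frac{7018}{1460 + 32}\right) - 22138 = \left(16 - \frac{7018}{1492}\right) - 22138 = \left(16 - \frac{3509}{746}\right) - 22138 = \frac{8427}{746} - 22138 = - \frac{16506521}{746}$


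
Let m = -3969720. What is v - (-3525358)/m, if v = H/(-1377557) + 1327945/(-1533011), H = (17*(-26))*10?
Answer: -7339937926145726933/4191647264337317220 ≈ -1.7511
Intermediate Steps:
H = -4420 (H = -442*10 = -4420)
v = -1822544021745/2111810034127 (v = -4420/(-1377557) + 1327945/(-1533011) = -4420*(-1/1377557) + 1327945*(-1/1533011) = 4420/1377557 - 1327945/1533011 = -1822544021745/2111810034127 ≈ -0.86302)
v - (-3525358)/m = -1822544021745/2111810034127 - (-3525358)/(-3969720) = -1822544021745/2111810034127 - (-3525358)*(-1)/3969720 = -1822544021745/2111810034127 - 1*1762679/1984860 = -1822544021745/2111810034127 - 1762679/1984860 = -7339937926145726933/4191647264337317220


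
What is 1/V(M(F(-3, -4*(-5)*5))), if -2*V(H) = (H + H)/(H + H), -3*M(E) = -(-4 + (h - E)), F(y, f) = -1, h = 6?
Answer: -2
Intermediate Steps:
M(E) = ⅔ - E/3 (M(E) = -(-1)*(-4 + (6 - E))/3 = -(-1)*(2 - E)/3 = -(-2 + E)/3 = ⅔ - E/3)
V(H) = -½ (V(H) = -(H + H)/(2*(H + H)) = -2*H/(2*(2*H)) = -2*H*1/(2*H)/2 = -½*1 = -½)
1/V(M(F(-3, -4*(-5)*5))) = 1/(-½) = -2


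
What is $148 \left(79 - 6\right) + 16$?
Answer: $10820$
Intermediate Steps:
$148 \left(79 - 6\right) + 16 = 148 \cdot 73 + 16 = 10804 + 16 = 10820$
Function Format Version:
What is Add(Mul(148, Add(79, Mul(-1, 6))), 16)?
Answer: 10820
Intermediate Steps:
Add(Mul(148, Add(79, Mul(-1, 6))), 16) = Add(Mul(148, Add(79, -6)), 16) = Add(Mul(148, 73), 16) = Add(10804, 16) = 10820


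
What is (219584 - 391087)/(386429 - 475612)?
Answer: 171503/89183 ≈ 1.9230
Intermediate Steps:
(219584 - 391087)/(386429 - 475612) = -171503/(-89183) = -171503*(-1/89183) = 171503/89183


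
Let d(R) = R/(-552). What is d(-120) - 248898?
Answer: -5724649/23 ≈ -2.4890e+5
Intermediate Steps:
d(R) = -R/552 (d(R) = R*(-1/552) = -R/552)
d(-120) - 248898 = -1/552*(-120) - 248898 = 5/23 - 248898 = -5724649/23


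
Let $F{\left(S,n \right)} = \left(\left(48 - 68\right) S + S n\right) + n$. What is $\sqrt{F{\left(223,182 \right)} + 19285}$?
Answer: $3 \sqrt{6177} \approx 235.78$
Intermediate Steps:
$F{\left(S,n \right)} = n - 20 S + S n$ ($F{\left(S,n \right)} = \left(- 20 S + S n\right) + n = n - 20 S + S n$)
$\sqrt{F{\left(223,182 \right)} + 19285} = \sqrt{\left(182 - 4460 + 223 \cdot 182\right) + 19285} = \sqrt{\left(182 - 4460 + 40586\right) + 19285} = \sqrt{36308 + 19285} = \sqrt{55593} = 3 \sqrt{6177}$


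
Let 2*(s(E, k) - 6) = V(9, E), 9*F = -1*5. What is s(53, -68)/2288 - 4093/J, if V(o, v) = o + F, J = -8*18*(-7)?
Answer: -194885/48048 ≈ -4.0560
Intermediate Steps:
F = -5/9 (F = (-1*5)/9 = (⅑)*(-5) = -5/9 ≈ -0.55556)
J = 1008 (J = -144*(-7) = 1008)
V(o, v) = -5/9 + o (V(o, v) = o - 5/9 = -5/9 + o)
s(E, k) = 92/9 (s(E, k) = 6 + (-5/9 + 9)/2 = 6 + (½)*(76/9) = 6 + 38/9 = 92/9)
s(53, -68)/2288 - 4093/J = (92/9)/2288 - 4093/1008 = (92/9)*(1/2288) - 4093*1/1008 = 23/5148 - 4093/1008 = -194885/48048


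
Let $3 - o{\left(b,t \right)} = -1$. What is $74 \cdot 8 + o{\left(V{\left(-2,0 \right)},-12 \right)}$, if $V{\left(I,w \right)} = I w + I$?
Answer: $596$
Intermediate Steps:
$V{\left(I,w \right)} = I + I w$
$o{\left(b,t \right)} = 4$ ($o{\left(b,t \right)} = 3 - -1 = 3 + 1 = 4$)
$74 \cdot 8 + o{\left(V{\left(-2,0 \right)},-12 \right)} = 74 \cdot 8 + 4 = 592 + 4 = 596$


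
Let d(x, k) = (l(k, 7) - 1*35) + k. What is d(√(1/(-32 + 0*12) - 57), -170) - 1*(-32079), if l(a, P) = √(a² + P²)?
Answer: 31874 + √28949 ≈ 32044.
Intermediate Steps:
l(a, P) = √(P² + a²)
d(x, k) = -35 + k + √(49 + k²) (d(x, k) = (√(7² + k²) - 1*35) + k = (√(49 + k²) - 35) + k = (-35 + √(49 + k²)) + k = -35 + k + √(49 + k²))
d(√(1/(-32 + 0*12) - 57), -170) - 1*(-32079) = (-35 - 170 + √(49 + (-170)²)) - 1*(-32079) = (-35 - 170 + √(49 + 28900)) + 32079 = (-35 - 170 + √28949) + 32079 = (-205 + √28949) + 32079 = 31874 + √28949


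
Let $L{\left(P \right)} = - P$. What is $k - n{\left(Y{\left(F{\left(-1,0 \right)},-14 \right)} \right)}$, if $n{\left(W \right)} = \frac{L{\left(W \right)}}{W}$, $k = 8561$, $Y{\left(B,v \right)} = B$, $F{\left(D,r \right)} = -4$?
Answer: $8562$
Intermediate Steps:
$n{\left(W \right)} = -1$ ($n{\left(W \right)} = \frac{\left(-1\right) W}{W} = -1$)
$k - n{\left(Y{\left(F{\left(-1,0 \right)},-14 \right)} \right)} = 8561 - -1 = 8561 + 1 = 8562$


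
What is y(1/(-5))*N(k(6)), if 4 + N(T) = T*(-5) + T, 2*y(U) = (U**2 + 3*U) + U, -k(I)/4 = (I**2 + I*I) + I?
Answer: -11818/25 ≈ -472.72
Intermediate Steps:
k(I) = -8*I**2 - 4*I (k(I) = -4*((I**2 + I*I) + I) = -4*((I**2 + I**2) + I) = -4*(2*I**2 + I) = -4*(I + 2*I**2) = -8*I**2 - 4*I)
y(U) = U**2/2 + 2*U (y(U) = ((U**2 + 3*U) + U)/2 = (U**2 + 4*U)/2 = U**2/2 + 2*U)
N(T) = -4 - 4*T (N(T) = -4 + (T*(-5) + T) = -4 + (-5*T + T) = -4 - 4*T)
y(1/(-5))*N(k(6)) = ((1/2)*(4 + 1/(-5))/(-5))*(-4 - (-16)*6*(1 + 2*6)) = ((1/2)*(-1/5)*(4 - 1/5))*(-4 - (-16)*6*(1 + 12)) = ((1/2)*(-1/5)*(19/5))*(-4 - (-16)*6*13) = -19*(-4 - 4*(-312))/50 = -19*(-4 + 1248)/50 = -19/50*1244 = -11818/25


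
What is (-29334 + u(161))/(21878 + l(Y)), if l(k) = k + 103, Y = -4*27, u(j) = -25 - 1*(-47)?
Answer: -29312/21873 ≈ -1.3401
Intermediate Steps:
u(j) = 22 (u(j) = -25 + 47 = 22)
Y = -108
l(k) = 103 + k
(-29334 + u(161))/(21878 + l(Y)) = (-29334 + 22)/(21878 + (103 - 108)) = -29312/(21878 - 5) = -29312/21873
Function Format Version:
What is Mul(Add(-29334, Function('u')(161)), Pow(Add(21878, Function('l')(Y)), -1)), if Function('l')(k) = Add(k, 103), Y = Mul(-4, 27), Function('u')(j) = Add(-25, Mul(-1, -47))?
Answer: Rational(-29312, 21873) ≈ -1.3401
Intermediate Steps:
Function('u')(j) = 22 (Function('u')(j) = Add(-25, 47) = 22)
Y = -108
Function('l')(k) = Add(103, k)
Mul(Add(-29334, Function('u')(161)), Pow(Add(21878, Function('l')(Y)), -1)) = Mul(Add(-29334, 22), Pow(Add(21878, Add(103, -108)), -1)) = Mul(-29312, Pow(Add(21878, -5), -1)) = Mul(-29312, Pow(21873, -1)) = Mul(-29312, Rational(1, 21873)) = Rational(-29312, 21873)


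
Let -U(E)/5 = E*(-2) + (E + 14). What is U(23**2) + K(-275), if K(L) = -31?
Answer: 2544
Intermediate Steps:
U(E) = -70 + 5*E (U(E) = -5*(E*(-2) + (E + 14)) = -5*(-2*E + (14 + E)) = -5*(14 - E) = -70 + 5*E)
U(23**2) + K(-275) = (-70 + 5*23**2) - 31 = (-70 + 5*529) - 31 = (-70 + 2645) - 31 = 2575 - 31 = 2544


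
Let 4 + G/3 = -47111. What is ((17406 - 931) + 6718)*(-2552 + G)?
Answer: -3337403121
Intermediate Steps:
G = -141345 (G = -12 + 3*(-47111) = -12 - 141333 = -141345)
((17406 - 931) + 6718)*(-2552 + G) = ((17406 - 931) + 6718)*(-2552 - 141345) = (16475 + 6718)*(-143897) = 23193*(-143897) = -3337403121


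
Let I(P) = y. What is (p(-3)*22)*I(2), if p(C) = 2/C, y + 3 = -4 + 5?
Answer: 88/3 ≈ 29.333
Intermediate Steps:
y = -2 (y = -3 + (-4 + 5) = -3 + 1 = -2)
I(P) = -2
(p(-3)*22)*I(2) = ((2/(-3))*22)*(-2) = ((2*(-⅓))*22)*(-2) = -⅔*22*(-2) = -44/3*(-2) = 88/3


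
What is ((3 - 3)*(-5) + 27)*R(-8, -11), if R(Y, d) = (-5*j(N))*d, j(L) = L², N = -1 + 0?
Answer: 1485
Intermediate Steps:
N = -1
R(Y, d) = -5*d (R(Y, d) = (-5*(-1)²)*d = (-5*1)*d = -5*d)
((3 - 3)*(-5) + 27)*R(-8, -11) = ((3 - 3)*(-5) + 27)*(-5*(-11)) = (0*(-5) + 27)*55 = (0 + 27)*55 = 27*55 = 1485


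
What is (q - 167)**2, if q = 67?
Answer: 10000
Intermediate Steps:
(q - 167)**2 = (67 - 167)**2 = (-100)**2 = 10000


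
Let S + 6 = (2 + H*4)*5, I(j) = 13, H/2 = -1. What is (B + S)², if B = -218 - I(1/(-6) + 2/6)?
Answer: 71289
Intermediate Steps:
H = -2 (H = 2*(-1) = -2)
S = -36 (S = -6 + (2 - 2*4)*5 = -6 + (2 - 8)*5 = -6 - 6*5 = -6 - 30 = -36)
B = -231 (B = -218 - 1*13 = -218 - 13 = -231)
(B + S)² = (-231 - 36)² = (-267)² = 71289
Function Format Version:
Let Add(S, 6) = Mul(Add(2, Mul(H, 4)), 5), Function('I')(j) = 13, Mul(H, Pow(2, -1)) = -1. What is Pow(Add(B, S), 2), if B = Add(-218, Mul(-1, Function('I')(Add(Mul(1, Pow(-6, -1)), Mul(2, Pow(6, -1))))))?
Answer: 71289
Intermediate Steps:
H = -2 (H = Mul(2, -1) = -2)
S = -36 (S = Add(-6, Mul(Add(2, Mul(-2, 4)), 5)) = Add(-6, Mul(Add(2, -8), 5)) = Add(-6, Mul(-6, 5)) = Add(-6, -30) = -36)
B = -231 (B = Add(-218, Mul(-1, 13)) = Add(-218, -13) = -231)
Pow(Add(B, S), 2) = Pow(Add(-231, -36), 2) = Pow(-267, 2) = 71289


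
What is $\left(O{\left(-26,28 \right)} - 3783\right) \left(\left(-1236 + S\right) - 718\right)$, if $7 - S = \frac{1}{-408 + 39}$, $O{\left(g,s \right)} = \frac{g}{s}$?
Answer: $\frac{19029732475}{2583} \approx 7.3673 \cdot 10^{6}$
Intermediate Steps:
$S = \frac{2584}{369}$ ($S = 7 - \frac{1}{-408 + 39} = 7 - \frac{1}{-369} = 7 - - \frac{1}{369} = 7 + \frac{1}{369} = \frac{2584}{369} \approx 7.0027$)
$\left(O{\left(-26,28 \right)} - 3783\right) \left(\left(-1236 + S\right) - 718\right) = \left(- \frac{26}{28} - 3783\right) \left(\left(-1236 + \frac{2584}{369}\right) - 718\right) = \left(\left(-26\right) \frac{1}{28} - 3783\right) \left(- \frac{453500}{369} - 718\right) = \left(- \frac{13}{14} - 3783\right) \left(- \frac{718442}{369}\right) = \left(- \frac{52975}{14}\right) \left(- \frac{718442}{369}\right) = \frac{19029732475}{2583}$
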